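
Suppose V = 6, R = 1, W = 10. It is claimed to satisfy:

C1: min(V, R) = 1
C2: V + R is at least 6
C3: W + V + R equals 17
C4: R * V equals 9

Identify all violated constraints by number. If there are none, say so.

The assignment fails constraint 4.

C1: min(6, 1) = 1  ✔
C2: V + R = 6 + 1 = 7; 7 ≥ 6  ✔
C3: W + V + R = 10 + 6 + 1 = 17  ✔
C4: R * V = 1 * 6 = 6, not 9  ✘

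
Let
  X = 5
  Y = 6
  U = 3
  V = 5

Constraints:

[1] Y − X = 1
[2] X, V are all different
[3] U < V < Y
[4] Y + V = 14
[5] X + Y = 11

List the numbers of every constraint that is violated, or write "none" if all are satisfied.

[1] Y − X = 6 − 5 = 1  holds
[2] X = V = 5, not all different  fails
[3] values 3 < 5 < 6  holds
[4] Y + V = 6 + 5 = 11, not 14  fails
[5] X + Y = 5 + 6 = 11  holds

Constraints 2, 4 do not hold.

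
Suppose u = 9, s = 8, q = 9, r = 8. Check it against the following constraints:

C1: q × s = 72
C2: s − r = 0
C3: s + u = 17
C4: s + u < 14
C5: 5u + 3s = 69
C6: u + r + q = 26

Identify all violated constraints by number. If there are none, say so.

C1: q × s = 9 × 8 = 72 — holds.
C2: s − r = 8 − 8 = 0 — holds.
C3: s + u = 8 + 9 = 17 — holds.
C4: s + u = 8 + 9 = 17; 17 ≥ 14, bound 14 not met — fails.
C5: 5u + 3s = 5(9) + 3(8) = 69 — holds.
C6: u + r + q = 9 + 8 + 9 = 26 — holds.

Constraint 4 is violated.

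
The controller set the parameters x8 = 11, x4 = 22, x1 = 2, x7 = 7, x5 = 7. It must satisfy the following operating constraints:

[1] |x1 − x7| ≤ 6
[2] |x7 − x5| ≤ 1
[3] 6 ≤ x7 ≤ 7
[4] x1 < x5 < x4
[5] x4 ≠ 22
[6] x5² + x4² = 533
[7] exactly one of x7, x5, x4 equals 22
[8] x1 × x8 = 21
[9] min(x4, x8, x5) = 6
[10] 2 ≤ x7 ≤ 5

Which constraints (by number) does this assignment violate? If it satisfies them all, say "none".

[1] |2 − 7| = 5; 5 ≤ 6 — holds.
[2] |7 − 7| = 0; 0 ≤ 1 — holds.
[3] x7 = 7 lies in [6, 7] — holds.
[4] values 2 < 7 < 22 — holds.
[5] x4 = 22, but 22 is required to differ — fails.
[6] x5² + x4² = 7² + 22² = 49 + 484 = 533 — holds.
[7] x7=7, x5=7, x4=22; 1 of them equals 22 — holds.
[8] x1 × x8 = 2 × 11 = 22, not 21 — fails.
[9] min(22, 11, 7) = 7, not 6 — fails.
[10] x7 = 7 is outside [2, 5] — fails.

Violated: 5, 8, 9, and 10.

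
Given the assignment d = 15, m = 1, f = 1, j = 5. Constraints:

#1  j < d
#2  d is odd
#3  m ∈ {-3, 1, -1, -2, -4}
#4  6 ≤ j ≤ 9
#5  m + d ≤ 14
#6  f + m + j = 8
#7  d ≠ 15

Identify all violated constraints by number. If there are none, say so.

The assignment fails constraints 4, 5, 6, 7.

#1 j = 5, d = 15; 5 < 15 — satisfied.
#2 d = 15 is odd — satisfied.
#3 m = 1 is in {-3, 1, -1, -2, -4} — satisfied.
#4 j = 5 is outside [6, 9] — violated.
#5 m + d = 1 + 15 = 16; 16 > 14, bound 14 not met — violated.
#6 f + m + j = 1 + 1 + 5 = 7, not 8 — violated.
#7 d = 15, but 15 is required to differ — violated.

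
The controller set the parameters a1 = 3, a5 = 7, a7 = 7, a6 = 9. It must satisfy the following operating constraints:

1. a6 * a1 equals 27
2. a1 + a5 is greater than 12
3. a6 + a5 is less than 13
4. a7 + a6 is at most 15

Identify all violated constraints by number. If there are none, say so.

1. a6 * a1 = 9 * 3 = 27 — satisfied.
2. a1 + a5 = 3 + 7 = 10; 10 ≤ 12, bound 12 not met — violated.
3. a6 + a5 = 9 + 7 = 16; 16 ≥ 13, bound 13 not met — violated.
4. a7 + a6 = 7 + 9 = 16; 16 > 15, bound 15 not met — violated.

Constraints 2, 3, and 4 do not hold.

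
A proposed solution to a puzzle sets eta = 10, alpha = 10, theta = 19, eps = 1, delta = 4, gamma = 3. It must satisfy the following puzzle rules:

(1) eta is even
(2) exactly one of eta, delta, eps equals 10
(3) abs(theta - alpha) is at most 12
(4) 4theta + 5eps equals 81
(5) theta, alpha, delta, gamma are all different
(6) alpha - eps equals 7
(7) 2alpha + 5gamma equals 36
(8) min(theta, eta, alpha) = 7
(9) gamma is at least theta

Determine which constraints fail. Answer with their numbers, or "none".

(1) eta = 10 is even  holds
(2) eta=10, delta=4, eps=1; 1 of them equals 10  holds
(3) abs(19 - 10) = 9; 9 ≤ 12  holds
(4) 4theta + 5eps = 4(19) + 5(1) = 81  holds
(5) values 19, 10, 4, 3 are pairwise distinct  holds
(6) alpha - eps = 10 - 1 = 9, not 7  fails
(7) 2alpha + 5gamma = 2(10) + 5(3) = 35, not 36  fails
(8) min(19, 10, 10) = 10, not 7  fails
(9) gamma = 3, theta = 19; 3 < 19 (want ≥)  fails

Constraints 6, 7, 8, and 9 are violated.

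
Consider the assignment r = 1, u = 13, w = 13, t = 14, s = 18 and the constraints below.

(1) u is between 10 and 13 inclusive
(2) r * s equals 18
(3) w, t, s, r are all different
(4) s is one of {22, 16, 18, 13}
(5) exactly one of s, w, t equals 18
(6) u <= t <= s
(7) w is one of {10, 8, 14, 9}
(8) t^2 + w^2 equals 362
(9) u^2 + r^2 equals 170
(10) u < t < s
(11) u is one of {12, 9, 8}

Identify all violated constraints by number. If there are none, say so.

No — constraints 7, 8, and 11 are not satisfied.

(1) u = 13 lies in [10, 13] — holds.
(2) r * s = 1 * 18 = 18 — holds.
(3) values 13, 14, 18, 1 are pairwise distinct — holds.
(4) s = 18 is in {22, 16, 18, 13} — holds.
(5) s=18, w=13, t=14; 1 of them equals 18 — holds.
(6) values 13 <= 14 <= 18 — holds.
(7) w = 13 is not in {10, 8, 14, 9} — does not hold.
(8) t^2 + w^2 = 14^2 + 13^2 = 196 + 169 = 365, not 362 — does not hold.
(9) u^2 + r^2 = 13^2 + 1^2 = 169 + 1 = 170 — holds.
(10) values 13 < 14 < 18 — holds.
(11) u = 13 is not in {12, 9, 8} — does not hold.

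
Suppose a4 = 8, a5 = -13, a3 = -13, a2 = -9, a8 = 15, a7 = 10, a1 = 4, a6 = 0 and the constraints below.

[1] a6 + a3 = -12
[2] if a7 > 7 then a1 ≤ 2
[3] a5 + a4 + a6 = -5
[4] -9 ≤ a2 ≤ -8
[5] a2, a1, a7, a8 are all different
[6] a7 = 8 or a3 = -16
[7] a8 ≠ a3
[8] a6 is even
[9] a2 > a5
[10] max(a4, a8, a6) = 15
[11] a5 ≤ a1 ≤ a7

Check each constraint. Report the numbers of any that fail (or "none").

[1] a6 + a3 = 0 + (-13) = -13, not -12  FAIL
[2] a7 = 10 > 7, so we need a1 ≤ 2; but a1 = 4 > 2  FAIL
[3] a5 + a4 + a6 = -13 + 8 + 0 = -5  OK
[4] a2 = -9 lies in [-9, -8]  OK
[5] values -9, 4, 10, 15 are pairwise distinct  OK
[6] a7 = 10 ≠ 8 and a3 = -13 ≠ -16; both disjuncts false  FAIL
[7] a8 = 15, a3 = -13; distinct  OK
[8] a6 = 0 is even  OK
[9] a2 = -9, a5 = -13; -9 > -13  OK
[10] max(8, 15, 0) = 15  OK
[11] values -13 ≤ 4 ≤ 10  OK

Constraints 1, 2, 6 do not hold.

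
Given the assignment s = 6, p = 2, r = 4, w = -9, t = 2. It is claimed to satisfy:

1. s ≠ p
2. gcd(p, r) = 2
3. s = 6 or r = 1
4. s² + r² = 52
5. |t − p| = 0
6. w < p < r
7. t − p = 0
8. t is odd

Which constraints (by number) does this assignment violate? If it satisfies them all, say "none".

Violated: 8.

1. s = 6, p = 2; distinct  yes
2. gcd(2, 4) = 2  yes
3. s = 6 = 6 (first disjunct)  yes
4. s² + r² = 6² + 4² = 36 + 16 = 52  yes
5. |2 − 2| = 0  yes
6. values -9 < 2 < 4  yes
7. t − p = 2 − 2 = 0  yes
8. t = 2 is even  no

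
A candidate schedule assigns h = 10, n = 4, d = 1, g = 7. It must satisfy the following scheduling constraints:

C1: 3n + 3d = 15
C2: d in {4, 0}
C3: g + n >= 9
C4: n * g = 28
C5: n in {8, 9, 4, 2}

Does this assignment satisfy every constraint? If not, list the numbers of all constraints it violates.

The assignment fails constraint 2.

C1: 3n + 3d = 3(4) + 3(1) = 15  ✓
C2: d = 1 is not in {4, 0}  ✗
C3: g + n = 7 + 4 = 11; 11 ≥ 9  ✓
C4: n * g = 4 * 7 = 28  ✓
C5: n = 4 is in {8, 9, 4, 2}  ✓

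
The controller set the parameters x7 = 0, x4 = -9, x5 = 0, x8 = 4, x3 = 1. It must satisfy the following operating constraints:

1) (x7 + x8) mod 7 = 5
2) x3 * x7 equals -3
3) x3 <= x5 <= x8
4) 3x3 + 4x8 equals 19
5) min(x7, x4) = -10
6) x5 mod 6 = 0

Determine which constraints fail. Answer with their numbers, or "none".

Constraints 1, 2, 3, and 5 are violated.

1) x7 + x8 = 4; 4 mod 7 = 4, not 5  false
2) x3 * x7 = 1 * 0 = 0, not -3  false
3) values 1, 0, 4; x3 = 1 is not <= x5 = 0  false
4) 3x3 + 4x8 = 3(1) + 4(4) = 19  true
5) min(0, -9) = -9, not -10  false
6) 0 mod 6 = 0  true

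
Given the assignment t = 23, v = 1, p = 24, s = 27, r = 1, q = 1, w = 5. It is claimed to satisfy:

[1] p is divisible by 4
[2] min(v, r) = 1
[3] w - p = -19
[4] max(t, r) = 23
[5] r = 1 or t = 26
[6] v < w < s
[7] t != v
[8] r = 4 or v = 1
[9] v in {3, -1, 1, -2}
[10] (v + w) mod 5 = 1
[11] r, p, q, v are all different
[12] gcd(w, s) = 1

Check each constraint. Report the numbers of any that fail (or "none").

No — constraint 11 is not satisfied.

[1] 24 / 4 = 6, so 4 divides 24  holds
[2] min(1, 1) = 1  holds
[3] w - p = 5 - 24 = -19  holds
[4] max(23, 1) = 23  holds
[5] r = 1 = 1 (first disjunct)  holds
[6] values 1 < 5 < 27  holds
[7] t = 23, v = 1; distinct  holds
[8] r = 1 ≠ 4, but v = 1 = 1 (second disjunct)  holds
[9] v = 1 is in {3, -1, 1, -2}  holds
[10] v + w = 6; 6 mod 5 = 1  holds
[11] r = q = 1, not all different  fails
[12] gcd(5, 27) = 1  holds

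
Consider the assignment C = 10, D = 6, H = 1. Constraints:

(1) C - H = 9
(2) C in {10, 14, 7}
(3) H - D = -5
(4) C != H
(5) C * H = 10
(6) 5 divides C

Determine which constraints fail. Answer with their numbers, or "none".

(1) C - H = 10 - 1 = 9  ✓
(2) C = 10 is in {10, 14, 7}  ✓
(3) H - D = 1 - 6 = -5  ✓
(4) C = 10, H = 1; distinct  ✓
(5) C * H = 10 * 1 = 10  ✓
(6) 10 / 5 = 2, so 5 divides 10  ✓

Yes — all constraints hold.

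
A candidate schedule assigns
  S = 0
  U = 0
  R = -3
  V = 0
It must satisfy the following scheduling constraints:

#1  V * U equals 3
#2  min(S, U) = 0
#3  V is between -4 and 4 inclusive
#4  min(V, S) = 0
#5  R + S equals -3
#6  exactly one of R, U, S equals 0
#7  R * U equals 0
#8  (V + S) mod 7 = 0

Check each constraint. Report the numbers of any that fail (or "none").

Constraints 1 and 6 are violated.

#1 V * U = 0 * 0 = 0, not 3 — fails.
#2 min(0, 0) = 0 — holds.
#3 V = 0 lies in [-4, 4] — holds.
#4 min(0, 0) = 0 — holds.
#5 R + S = -3 + 0 = -3 — holds.
#6 R=-3, U=0, S=0; 2 of them equal 0, not exactly one — fails.
#7 R * U = -3 * 0 = 0 — holds.
#8 V + S = 0; 0 mod 7 = 0 — holds.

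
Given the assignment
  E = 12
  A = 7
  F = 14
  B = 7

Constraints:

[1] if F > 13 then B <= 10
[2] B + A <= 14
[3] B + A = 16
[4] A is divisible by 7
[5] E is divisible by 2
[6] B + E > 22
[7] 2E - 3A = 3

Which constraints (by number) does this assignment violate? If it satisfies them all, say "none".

[1] F = 14 > 13, so we need B ≤ 10; B = 7 ≤ 10  true
[2] B + A = 7 + 7 = 14; 14 ≤ 14  true
[3] B + A = 7 + 7 = 14, not 16  false
[4] 7 / 7 = 1, so 7 divides 7  true
[5] 12 / 2 = 6, so 2 divides 12  true
[6] B + E = 7 + 12 = 19; 19 ≤ 22, bound 22 not met  false
[7] 2E - 3A = 2(12) - 3(7) = 3  true

Constraints 3, 6 are violated.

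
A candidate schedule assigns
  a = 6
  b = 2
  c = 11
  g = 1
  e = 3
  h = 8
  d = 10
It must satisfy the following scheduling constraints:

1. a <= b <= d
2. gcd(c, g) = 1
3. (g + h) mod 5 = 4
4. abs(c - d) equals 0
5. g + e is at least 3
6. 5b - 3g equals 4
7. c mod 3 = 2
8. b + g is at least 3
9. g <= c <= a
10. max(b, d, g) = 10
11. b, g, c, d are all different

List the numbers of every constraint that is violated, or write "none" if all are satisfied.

Constraints 1, 4, 6, 9 are violated.

1. values 6, 2, 10; a = 6 is not <= b = 2  no
2. gcd(11, 1) = 1  yes
3. g + h = 9; 9 mod 5 = 4  yes
4. abs(11 - 10) = 1, not 0  no
5. g + e = 1 + 3 = 4; 4 ≥ 3  yes
6. 5b - 3g = 5(2) - 3(1) = 7, not 4  no
7. 11 mod 3 = 2  yes
8. b + g = 2 + 1 = 3; 3 ≥ 3  yes
9. values 1, 11, 6; c = 11 is not <= a = 6  no
10. max(2, 10, 1) = 10  yes
11. values 2, 1, 11, 10 are pairwise distinct  yes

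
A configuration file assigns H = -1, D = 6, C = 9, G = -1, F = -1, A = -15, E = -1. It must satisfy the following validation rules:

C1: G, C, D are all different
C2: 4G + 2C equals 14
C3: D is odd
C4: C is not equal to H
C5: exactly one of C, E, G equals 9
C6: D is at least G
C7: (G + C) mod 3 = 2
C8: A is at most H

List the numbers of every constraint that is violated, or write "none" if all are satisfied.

C1: values -1, 9, 6 are pairwise distinct  holds
C2: 4G + 2C = 4(-1) + 2(9) = 14  holds
C3: D = 6 is even  fails
C4: C = 9, H = -1; distinct  holds
C5: C=9, E=-1, G=-1; 1 of them equals 9  holds
C6: D = 6, G = -1; 6 ≥ -1  holds
C7: G + C = 8; 8 mod 3 = 2  holds
C8: A = -15, H = -1; -15 ≤ -1  holds

Constraint 3 is violated.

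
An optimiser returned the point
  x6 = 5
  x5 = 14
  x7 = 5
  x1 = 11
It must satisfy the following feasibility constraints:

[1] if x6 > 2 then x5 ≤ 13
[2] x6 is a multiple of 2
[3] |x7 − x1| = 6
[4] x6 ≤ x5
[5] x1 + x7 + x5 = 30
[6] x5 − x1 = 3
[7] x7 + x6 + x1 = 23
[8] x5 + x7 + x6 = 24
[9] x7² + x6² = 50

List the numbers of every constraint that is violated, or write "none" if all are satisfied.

[1] x6 = 5 > 2, so we need x5 ≤ 13; but x5 = 14 > 13 — fails.
[2] 5 = 2×2 + 1, so 2 does not divide 5 — fails.
[3] |5 − 11| = 6 — holds.
[4] x6 = 5, x5 = 14; 5 ≤ 14 — holds.
[5] x1 + x7 + x5 = 11 + 5 + 14 = 30 — holds.
[6] x5 − x1 = 14 − 11 = 3 — holds.
[7] x7 + x6 + x1 = 5 + 5 + 11 = 21, not 23 — fails.
[8] x5 + x7 + x6 = 14 + 5 + 5 = 24 — holds.
[9] x7² + x6² = 5² + 5² = 25 + 25 = 50 — holds.

Constraints 1, 2, 7 are violated.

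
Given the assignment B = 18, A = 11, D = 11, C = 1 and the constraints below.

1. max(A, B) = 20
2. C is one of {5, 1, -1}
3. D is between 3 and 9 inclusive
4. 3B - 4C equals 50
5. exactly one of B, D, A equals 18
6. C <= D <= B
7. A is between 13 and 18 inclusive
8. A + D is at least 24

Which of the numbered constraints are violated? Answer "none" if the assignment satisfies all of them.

Violated: 1, 3, 7, and 8.

1. max(11, 18) = 18, not 20  FAIL
2. C = 1 is in {5, 1, -1}  OK
3. D = 11 is outside [3, 9]  FAIL
4. 3B - 4C = 3(18) - 4(1) = 50  OK
5. B=18, D=11, A=11; 1 of them equals 18  OK
6. values 1 <= 11 <= 18  OK
7. A = 11 is outside [13, 18]  FAIL
8. A + D = 11 + 11 = 22; 22 < 24, bound 24 not met  FAIL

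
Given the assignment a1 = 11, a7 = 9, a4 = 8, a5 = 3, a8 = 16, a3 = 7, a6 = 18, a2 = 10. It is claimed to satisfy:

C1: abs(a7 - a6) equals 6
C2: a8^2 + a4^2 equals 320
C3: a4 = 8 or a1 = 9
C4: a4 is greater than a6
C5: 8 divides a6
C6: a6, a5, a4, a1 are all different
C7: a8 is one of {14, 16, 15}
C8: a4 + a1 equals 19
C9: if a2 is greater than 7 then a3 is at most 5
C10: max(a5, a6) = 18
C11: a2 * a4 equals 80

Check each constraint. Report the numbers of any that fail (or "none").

C1: abs(9 - 18) = 9, not 6 — does not hold.
C2: a8^2 + a4^2 = 16^2 + 8^2 = 256 + 64 = 320 — holds.
C3: a4 = 8 = 8 (first disjunct) — holds.
C4: a4 = 8, a6 = 18; 8 ≤ 18 (want >) — does not hold.
C5: 18 = 8*2 + 2, so 8 does not divide 18 — does not hold.
C6: values 18, 3, 8, 11 are pairwise distinct — holds.
C7: a8 = 16 is in {14, 16, 15} — holds.
C8: a4 + a1 = 8 + 11 = 19 — holds.
C9: a2 = 10 > 7, so we need a3 ≤ 5; but a3 = 7 > 5 — does not hold.
C10: max(3, 18) = 18 — holds.
C11: a2 * a4 = 10 * 8 = 80 — holds.

No — constraints 1, 4, 5, and 9 are not satisfied.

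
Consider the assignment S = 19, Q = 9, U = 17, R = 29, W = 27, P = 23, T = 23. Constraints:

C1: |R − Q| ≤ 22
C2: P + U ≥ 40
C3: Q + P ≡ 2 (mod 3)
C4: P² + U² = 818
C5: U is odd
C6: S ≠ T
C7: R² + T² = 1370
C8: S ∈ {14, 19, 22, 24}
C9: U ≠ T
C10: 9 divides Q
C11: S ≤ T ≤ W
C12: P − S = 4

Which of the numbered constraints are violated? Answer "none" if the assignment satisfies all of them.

The assignment satisfies every constraint.

C1: |29 − 9| = 20; 20 ≤ 22 — holds.
C2: P + U = 23 + 17 = 40; 40 ≥ 40 — holds.
C3: Q + P = 32; 32 mod 3 = 2 — holds.
C4: P² + U² = 23² + 17² = 529 + 289 = 818 — holds.
C5: U = 17 is odd — holds.
C6: S = 19, T = 23; distinct — holds.
C7: R² + T² = 29² + 23² = 841 + 529 = 1370 — holds.
C8: S = 19 is in {14, 19, 22, 24} — holds.
C9: U = 17, T = 23; distinct — holds.
C10: 9 / 9 = 1, so 9 divides 9 — holds.
C11: values 19 ≤ 23 ≤ 27 — holds.
C12: P − S = 23 − 19 = 4 — holds.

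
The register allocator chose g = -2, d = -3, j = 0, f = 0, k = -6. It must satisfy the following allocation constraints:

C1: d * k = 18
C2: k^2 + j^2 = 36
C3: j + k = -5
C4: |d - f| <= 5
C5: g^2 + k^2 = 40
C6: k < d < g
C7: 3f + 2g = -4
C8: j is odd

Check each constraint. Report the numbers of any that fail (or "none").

The assignment fails constraints 3, 8.

C1: d * k = -3 * (-6) = 18  yes
C2: k^2 + j^2 = (-6)^2 + 0^2 = 36 + 0 = 36  yes
C3: j + k = 0 + (-6) = -6, not -5  no
C4: |-3 - 0| = 3; 3 ≤ 5  yes
C5: g^2 + k^2 = (-2)^2 + (-6)^2 = 4 + 36 = 40  yes
C6: values -6 < -3 < -2  yes
C7: 3f + 2g = 3(0) + 2(-2) = -4  yes
C8: j = 0 is even  no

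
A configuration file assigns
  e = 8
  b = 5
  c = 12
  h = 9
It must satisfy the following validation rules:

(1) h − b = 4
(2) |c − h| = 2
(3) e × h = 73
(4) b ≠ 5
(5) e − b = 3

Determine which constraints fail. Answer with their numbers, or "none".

Violated: 2, 3, 4.

(1) h − b = 9 − 5 = 4  ✔
(2) |12 − 9| = 3, not 2  ✘
(3) e × h = 8 × 9 = 72, not 73  ✘
(4) b = 5, but 5 is required to differ  ✘
(5) e − b = 8 − 5 = 3  ✔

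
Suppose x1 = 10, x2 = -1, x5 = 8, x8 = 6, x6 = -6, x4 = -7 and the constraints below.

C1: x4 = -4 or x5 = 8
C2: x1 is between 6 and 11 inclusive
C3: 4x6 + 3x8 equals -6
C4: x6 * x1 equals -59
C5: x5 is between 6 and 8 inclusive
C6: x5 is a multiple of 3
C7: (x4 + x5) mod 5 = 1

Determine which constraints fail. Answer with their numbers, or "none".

C1: x4 = -7 ≠ -4, but x5 = 8 = 8 (second disjunct)  ✓
C2: x1 = 10 lies in [6, 11]  ✓
C3: 4x6 + 3x8 = 4(-6) + 3(6) = -6  ✓
C4: x6 * x1 = -6 * 10 = -60, not -59  ✗
C5: x5 = 8 lies in [6, 8]  ✓
C6: 8 = 3*2 + 2, so 3 does not divide 8  ✗
C7: x4 + x5 = 1; 1 mod 5 = 1  ✓

No — constraints 4 and 6 are not satisfied.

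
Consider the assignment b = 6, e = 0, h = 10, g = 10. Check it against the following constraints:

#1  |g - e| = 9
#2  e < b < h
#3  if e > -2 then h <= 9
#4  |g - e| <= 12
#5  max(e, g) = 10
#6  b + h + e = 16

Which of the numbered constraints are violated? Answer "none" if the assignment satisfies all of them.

Violated: 1 and 3.

#1 |10 - 0| = 10, not 9 — violated.
#2 values 0 < 6 < 10 — OK.
#3 e = 0 > -2, so we need h ≤ 9; but h = 10 > 9 — violated.
#4 |10 - 0| = 10; 10 ≤ 12 — OK.
#5 max(0, 10) = 10 — OK.
#6 b + h + e = 6 + 10 + 0 = 16 — OK.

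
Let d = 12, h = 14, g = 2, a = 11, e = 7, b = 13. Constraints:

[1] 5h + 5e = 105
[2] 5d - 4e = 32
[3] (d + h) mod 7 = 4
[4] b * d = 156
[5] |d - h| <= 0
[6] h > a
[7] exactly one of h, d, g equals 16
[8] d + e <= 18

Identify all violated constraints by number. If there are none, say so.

No — constraints 3, 5, 7, 8 are not satisfied.

[1] 5h + 5e = 5(14) + 5(7) = 105 — holds.
[2] 5d - 4e = 5(12) - 4(7) = 32 — holds.
[3] d + h = 26; 26 mod 7 = 5, not 4 — does not hold.
[4] b * d = 13 * 12 = 156 — holds.
[5] |12 - 14| = 2; 2 > 0, exceeds bound 0 — does not hold.
[6] h = 14, a = 11; 14 > 11 — holds.
[7] h=14, d=12, g=2; 0 of them equal 16, not exactly one — does not hold.
[8] d + e = 12 + 7 = 19; 19 > 18, bound 18 not met — does not hold.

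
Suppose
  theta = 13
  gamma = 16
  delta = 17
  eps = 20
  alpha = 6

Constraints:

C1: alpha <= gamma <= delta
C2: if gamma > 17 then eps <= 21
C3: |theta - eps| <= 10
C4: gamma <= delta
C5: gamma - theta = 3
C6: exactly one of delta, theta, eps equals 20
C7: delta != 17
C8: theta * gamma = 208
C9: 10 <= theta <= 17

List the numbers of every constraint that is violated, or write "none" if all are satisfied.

No — constraint 7 is not satisfied.

C1: values 6 <= 16 <= 17 — OK.
C2: gamma = 16, not > 17; antecedent false, conditional vacuously true — OK.
C3: |13 - 20| = 7; 7 ≤ 10 — OK.
C4: gamma = 16, delta = 17; 16 ≤ 17 — OK.
C5: gamma - theta = 16 - 13 = 3 — OK.
C6: delta=17, theta=13, eps=20; 1 of them equals 20 — OK.
C7: delta = 17, but 17 is required to differ — violated.
C8: theta * gamma = 13 * 16 = 208 — OK.
C9: theta = 13 lies in [10, 17] — OK.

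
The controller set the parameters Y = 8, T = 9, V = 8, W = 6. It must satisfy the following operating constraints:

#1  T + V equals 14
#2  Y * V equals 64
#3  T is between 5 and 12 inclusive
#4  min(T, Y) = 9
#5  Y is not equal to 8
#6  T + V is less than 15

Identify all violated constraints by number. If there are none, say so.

#1 T + V = 9 + 8 = 17, not 14  FAIL
#2 Y * V = 8 * 8 = 64  OK
#3 T = 9 lies in [5, 12]  OK
#4 min(9, 8) = 8, not 9  FAIL
#5 Y = 8, but 8 is required to differ  FAIL
#6 T + V = 9 + 8 = 17; 17 ≥ 15, bound 15 not met  FAIL

Constraints 1, 4, 5, and 6 do not hold.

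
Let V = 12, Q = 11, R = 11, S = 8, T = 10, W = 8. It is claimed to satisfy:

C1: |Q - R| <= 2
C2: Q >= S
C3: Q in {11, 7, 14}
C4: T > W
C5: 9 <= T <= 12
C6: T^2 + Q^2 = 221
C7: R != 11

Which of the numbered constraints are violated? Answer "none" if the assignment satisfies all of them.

C1: |11 - 11| = 0; 0 ≤ 2  OK
C2: Q = 11, S = 8; 11 ≥ 8  OK
C3: Q = 11 is in {11, 7, 14}  OK
C4: T = 10, W = 8; 10 > 8  OK
C5: T = 10 lies in [9, 12]  OK
C6: T^2 + Q^2 = 10^2 + 11^2 = 100 + 121 = 221  OK
C7: R = 11, but 11 is required to differ  FAIL

Violated: 7.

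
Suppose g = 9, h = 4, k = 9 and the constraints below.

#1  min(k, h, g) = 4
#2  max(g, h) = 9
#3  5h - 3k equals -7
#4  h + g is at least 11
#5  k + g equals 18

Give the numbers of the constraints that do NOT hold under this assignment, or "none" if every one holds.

#1 min(9, 4, 9) = 4 — holds.
#2 max(9, 4) = 9 — holds.
#3 5h - 3k = 5(4) - 3(9) = -7 — holds.
#4 h + g = 4 + 9 = 13; 13 ≥ 11 — holds.
#5 k + g = 9 + 9 = 18 — holds.

All constraints are satisfied.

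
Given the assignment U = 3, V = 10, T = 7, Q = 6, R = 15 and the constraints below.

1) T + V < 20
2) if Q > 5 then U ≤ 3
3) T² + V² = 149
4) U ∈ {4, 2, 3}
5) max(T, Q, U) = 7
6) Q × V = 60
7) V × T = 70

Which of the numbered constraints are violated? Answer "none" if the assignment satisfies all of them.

1) T + V = 7 + 10 = 17; 17 < 20 — holds.
2) Q = 6 > 5, so we need U ≤ 3; U = 3 ≤ 3 — holds.
3) T² + V² = 7² + 10² = 49 + 100 = 149 — holds.
4) U = 3 is in {4, 2, 3} — holds.
5) max(7, 6, 3) = 7 — holds.
6) Q × V = 6 × 10 = 60 — holds.
7) V × T = 10 × 7 = 70 — holds.

None — every constraint holds.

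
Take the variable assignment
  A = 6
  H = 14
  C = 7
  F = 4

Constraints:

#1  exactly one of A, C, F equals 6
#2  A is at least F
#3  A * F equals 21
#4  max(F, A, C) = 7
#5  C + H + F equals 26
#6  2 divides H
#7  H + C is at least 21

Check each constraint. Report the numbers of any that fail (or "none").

#1 A=6, C=7, F=4; 1 of them equals 6  yes
#2 A = 6, F = 4; 6 ≥ 4  yes
#3 A * F = 6 * 4 = 24, not 21  no
#4 max(4, 6, 7) = 7  yes
#5 C + H + F = 7 + 14 + 4 = 25, not 26  no
#6 14 / 2 = 7, so 2 divides 14  yes
#7 H + C = 14 + 7 = 21; 21 ≥ 21  yes

Constraints 3 and 5 do not hold.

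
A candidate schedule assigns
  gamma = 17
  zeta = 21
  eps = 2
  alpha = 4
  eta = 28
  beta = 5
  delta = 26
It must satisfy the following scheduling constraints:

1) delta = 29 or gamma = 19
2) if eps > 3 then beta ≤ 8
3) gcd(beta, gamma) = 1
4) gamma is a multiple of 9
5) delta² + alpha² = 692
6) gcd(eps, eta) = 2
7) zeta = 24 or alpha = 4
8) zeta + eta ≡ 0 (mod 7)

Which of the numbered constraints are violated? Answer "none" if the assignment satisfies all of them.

1) delta = 26 ≠ 29 and gamma = 17 ≠ 19; both disjuncts false  false
2) eps = 2, not > 3; antecedent false, conditional vacuously true  true
3) gcd(5, 17) = 1  true
4) 17 = 9×1 + 8, so 9 does not divide 17  false
5) delta² + alpha² = 26² + 4² = 676 + 16 = 692  true
6) gcd(2, 28) = 2  true
7) zeta = 21 ≠ 24, but alpha = 4 = 4 (second disjunct)  true
8) zeta + eta = 49; 49 mod 7 = 0  true

Constraints 1, 4 are violated.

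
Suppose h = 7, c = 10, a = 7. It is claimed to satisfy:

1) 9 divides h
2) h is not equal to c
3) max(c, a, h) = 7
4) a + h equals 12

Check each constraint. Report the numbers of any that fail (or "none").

1) 7 = 9*0 + 7, so 9 does not divide 7  no
2) h = 7, c = 10; distinct  yes
3) max(10, 7, 7) = 10, not 7  no
4) a + h = 7 + 7 = 14, not 12  no

The assignment fails constraints 1, 3, and 4.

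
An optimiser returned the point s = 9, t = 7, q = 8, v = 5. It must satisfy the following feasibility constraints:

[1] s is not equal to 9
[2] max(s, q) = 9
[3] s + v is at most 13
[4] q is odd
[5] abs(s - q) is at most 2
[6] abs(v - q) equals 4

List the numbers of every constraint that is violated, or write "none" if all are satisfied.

Violated: 1, 3, 4, and 6.

[1] s = 9, but 9 is required to differ  fails
[2] max(9, 8) = 9  holds
[3] s + v = 9 + 5 = 14; 14 > 13, bound 13 not met  fails
[4] q = 8 is even  fails
[5] abs(9 - 8) = 1; 1 ≤ 2  holds
[6] abs(5 - 8) = 3, not 4  fails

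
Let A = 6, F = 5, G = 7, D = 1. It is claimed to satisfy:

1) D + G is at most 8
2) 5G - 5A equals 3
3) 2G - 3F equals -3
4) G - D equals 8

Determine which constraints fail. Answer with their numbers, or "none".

Constraints 2, 3, and 4 do not hold.

1) D + G = 1 + 7 = 8; 8 ≤ 8 — holds.
2) 5G - 5A = 5(7) - 5(6) = 5, not 3 — fails.
3) 2G - 3F = 2(7) - 3(5) = -1, not -3 — fails.
4) G - D = 7 - 1 = 6, not 8 — fails.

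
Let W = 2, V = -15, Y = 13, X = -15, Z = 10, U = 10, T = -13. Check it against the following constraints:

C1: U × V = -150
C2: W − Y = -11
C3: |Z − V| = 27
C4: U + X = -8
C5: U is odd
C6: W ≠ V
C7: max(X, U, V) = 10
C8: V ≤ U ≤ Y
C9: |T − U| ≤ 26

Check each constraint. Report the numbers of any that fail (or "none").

C1: U × V = 10 × (-15) = -150 — holds.
C2: W − Y = 2 − 13 = -11 — holds.
C3: |10 − (-15)| = 25, not 27 — does not hold.
C4: U + X = 10 + (-15) = -5, not -8 — does not hold.
C5: U = 10 is even — does not hold.
C6: W = 2, V = -15; distinct — holds.
C7: max(-15, 10, -15) = 10 — holds.
C8: values -15 ≤ 10 ≤ 13 — holds.
C9: |-13 − 10| = 23; 23 ≤ 26 — holds.

Constraints 3, 4, 5 do not hold.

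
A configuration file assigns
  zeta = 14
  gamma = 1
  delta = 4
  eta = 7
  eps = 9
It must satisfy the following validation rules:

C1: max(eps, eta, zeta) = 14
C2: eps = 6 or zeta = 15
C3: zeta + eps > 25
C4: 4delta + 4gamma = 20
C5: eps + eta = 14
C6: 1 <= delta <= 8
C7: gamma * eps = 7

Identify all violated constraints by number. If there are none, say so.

Constraints 2, 3, 5, and 7 are violated.

C1: max(9, 7, 14) = 14 — holds.
C2: eps = 9 ≠ 6 and zeta = 14 ≠ 15; both disjuncts false — does not hold.
C3: zeta + eps = 14 + 9 = 23; 23 ≤ 25, bound 25 not met — does not hold.
C4: 4delta + 4gamma = 4(4) + 4(1) = 20 — holds.
C5: eps + eta = 9 + 7 = 16, not 14 — does not hold.
C6: delta = 4 lies in [1, 8] — holds.
C7: gamma * eps = 1 * 9 = 9, not 7 — does not hold.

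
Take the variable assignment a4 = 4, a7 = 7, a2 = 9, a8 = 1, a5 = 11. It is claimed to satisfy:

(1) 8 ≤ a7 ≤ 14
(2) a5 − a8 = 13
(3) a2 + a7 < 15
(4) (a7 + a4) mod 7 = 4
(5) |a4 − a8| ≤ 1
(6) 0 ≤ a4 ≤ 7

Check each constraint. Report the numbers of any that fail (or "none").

(1) a7 = 7 is outside [8, 14]  no
(2) a5 − a8 = 11 − 1 = 10, not 13  no
(3) a2 + a7 = 9 + 7 = 16; 16 ≥ 15, bound 15 not met  no
(4) a7 + a4 = 11; 11 mod 7 = 4  yes
(5) |4 − 1| = 3; 3 > 1, exceeds bound 1  no
(6) a4 = 4 lies in [0, 7]  yes

Constraints 1, 2, 3, 5 do not hold.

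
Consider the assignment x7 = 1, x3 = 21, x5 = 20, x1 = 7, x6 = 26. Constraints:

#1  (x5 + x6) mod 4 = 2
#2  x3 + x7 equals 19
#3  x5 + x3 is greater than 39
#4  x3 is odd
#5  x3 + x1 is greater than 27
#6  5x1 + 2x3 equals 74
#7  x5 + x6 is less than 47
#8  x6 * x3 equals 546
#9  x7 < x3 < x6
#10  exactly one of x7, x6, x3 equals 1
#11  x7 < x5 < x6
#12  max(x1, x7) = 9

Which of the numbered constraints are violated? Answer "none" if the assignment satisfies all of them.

Violated: 2, 6, 12.

#1 x5 + x6 = 46; 46 mod 4 = 2  ✔
#2 x3 + x7 = 21 + 1 = 22, not 19  ✘
#3 x5 + x3 = 20 + 21 = 41; 41 > 39  ✔
#4 x3 = 21 is odd  ✔
#5 x3 + x1 = 21 + 7 = 28; 28 > 27  ✔
#6 5x1 + 2x3 = 5(7) + 2(21) = 77, not 74  ✘
#7 x5 + x6 = 20 + 26 = 46; 46 < 47  ✔
#8 x6 * x3 = 26 * 21 = 546  ✔
#9 values 1 < 21 < 26  ✔
#10 x7=1, x6=26, x3=21; 1 of them equals 1  ✔
#11 values 1 < 20 < 26  ✔
#12 max(7, 1) = 7, not 9  ✘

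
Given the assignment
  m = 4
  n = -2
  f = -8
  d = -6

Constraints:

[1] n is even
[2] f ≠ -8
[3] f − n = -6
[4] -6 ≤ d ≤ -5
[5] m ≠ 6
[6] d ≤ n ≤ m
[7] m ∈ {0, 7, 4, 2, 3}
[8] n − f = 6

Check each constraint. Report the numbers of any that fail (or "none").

[1] n = -2 is even — OK.
[2] f = -8, but -8 is required to differ — violated.
[3] f − n = -8 − (-2) = -6 — OK.
[4] d = -6 lies in [-6, -5] — OK.
[5] m = 4, and 4 ≠ 6 — OK.
[6] values -6 ≤ -2 ≤ 4 — OK.
[7] m = 4 is in {0, 7, 4, 2, 3} — OK.
[8] n − f = -2 − (-8) = 6 — OK.

No — constraint 2 is not satisfied.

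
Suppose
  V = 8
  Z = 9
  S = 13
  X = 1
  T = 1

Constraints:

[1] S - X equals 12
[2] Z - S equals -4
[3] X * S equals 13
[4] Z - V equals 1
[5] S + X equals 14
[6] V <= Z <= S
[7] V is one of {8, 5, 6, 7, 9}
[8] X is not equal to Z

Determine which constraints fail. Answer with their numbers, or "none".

No violations.

[1] S - X = 13 - 1 = 12 — holds.
[2] Z - S = 9 - 13 = -4 — holds.
[3] X * S = 1 * 13 = 13 — holds.
[4] Z - V = 9 - 8 = 1 — holds.
[5] S + X = 13 + 1 = 14 — holds.
[6] values 8 <= 9 <= 13 — holds.
[7] V = 8 is in {8, 5, 6, 7, 9} — holds.
[8] X = 1, Z = 9; distinct — holds.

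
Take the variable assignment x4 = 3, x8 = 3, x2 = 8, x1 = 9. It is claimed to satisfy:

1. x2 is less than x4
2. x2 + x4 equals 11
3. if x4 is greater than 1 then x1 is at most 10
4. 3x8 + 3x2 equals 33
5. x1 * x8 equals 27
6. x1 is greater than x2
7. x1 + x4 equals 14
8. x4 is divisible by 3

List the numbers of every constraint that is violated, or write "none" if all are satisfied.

Violated: 1 and 7.

1. x2 = 8, x4 = 3; 8 ≥ 3 (want <) — violated.
2. x2 + x4 = 8 + 3 = 11 — OK.
3. x4 = 3 > 1, so we need x1 ≤ 10; x1 = 9 ≤ 10 — OK.
4. 3x8 + 3x2 = 3(3) + 3(8) = 33 — OK.
5. x1 * x8 = 9 * 3 = 27 — OK.
6. x1 = 9, x2 = 8; 9 > 8 — OK.
7. x1 + x4 = 9 + 3 = 12, not 14 — violated.
8. 3 / 3 = 1, so 3 divides 3 — OK.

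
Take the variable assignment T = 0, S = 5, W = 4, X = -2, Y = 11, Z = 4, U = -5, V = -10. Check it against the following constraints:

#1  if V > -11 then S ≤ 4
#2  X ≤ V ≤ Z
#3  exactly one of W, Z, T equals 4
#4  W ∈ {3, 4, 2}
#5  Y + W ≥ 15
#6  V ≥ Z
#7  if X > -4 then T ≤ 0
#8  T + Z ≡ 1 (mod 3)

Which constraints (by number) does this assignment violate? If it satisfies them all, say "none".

#1 V = -10 > -11, so we need S ≤ 4; but S = 5 > 4  ✘
#2 values -2, -10, 4; X = -2 is not ≤ V = -10  ✘
#3 W=4, Z=4, T=0; 2 of them equal 4, not exactly one  ✘
#4 W = 4 is in {3, 4, 2}  ✔
#5 Y + W = 11 + 4 = 15; 15 ≥ 15  ✔
#6 V = -10, Z = 4; -10 < 4 (want ≥)  ✘
#7 X = -2 > -4, so we need T ≤ 0; T = 0 ≤ 0  ✔
#8 T + Z = 4; 4 mod 3 = 1  ✔

Violated: 1, 2, 3, and 6.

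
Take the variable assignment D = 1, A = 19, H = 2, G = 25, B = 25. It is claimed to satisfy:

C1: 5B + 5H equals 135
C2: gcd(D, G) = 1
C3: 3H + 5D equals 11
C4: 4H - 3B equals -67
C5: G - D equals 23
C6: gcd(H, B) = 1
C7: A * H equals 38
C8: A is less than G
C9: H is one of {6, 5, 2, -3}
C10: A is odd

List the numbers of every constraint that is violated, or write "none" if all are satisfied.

Constraint 5 does not hold.

C1: 5B + 5H = 5(25) + 5(2) = 135 — satisfied.
C2: gcd(1, 25) = 1 — satisfied.
C3: 3H + 5D = 3(2) + 5(1) = 11 — satisfied.
C4: 4H - 3B = 4(2) - 3(25) = -67 — satisfied.
C5: G - D = 25 - 1 = 24, not 23 — violated.
C6: gcd(2, 25) = 1 — satisfied.
C7: A * H = 19 * 2 = 38 — satisfied.
C8: A = 19, G = 25; 19 < 25 — satisfied.
C9: H = 2 is in {6, 5, 2, -3} — satisfied.
C10: A = 19 is odd — satisfied.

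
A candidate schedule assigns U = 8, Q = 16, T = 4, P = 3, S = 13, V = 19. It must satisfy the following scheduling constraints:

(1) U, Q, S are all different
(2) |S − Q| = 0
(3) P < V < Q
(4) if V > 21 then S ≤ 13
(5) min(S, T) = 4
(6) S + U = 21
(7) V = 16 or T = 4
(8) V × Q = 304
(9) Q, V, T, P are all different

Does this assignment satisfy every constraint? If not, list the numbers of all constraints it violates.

The assignment fails constraints 2, 3.

(1) values 8, 16, 13 are pairwise distinct — holds.
(2) |13 − 16| = 3, not 0 — fails.
(3) values 3, 19, 16; V = 19 is not < Q = 16 — fails.
(4) V = 19, not > 21; antecedent false, conditional vacuously true — holds.
(5) min(13, 4) = 4 — holds.
(6) S + U = 13 + 8 = 21 — holds.
(7) V = 19 ≠ 16, but T = 4 = 4 (second disjunct) — holds.
(8) V × Q = 19 × 16 = 304 — holds.
(9) values 16, 19, 4, 3 are pairwise distinct — holds.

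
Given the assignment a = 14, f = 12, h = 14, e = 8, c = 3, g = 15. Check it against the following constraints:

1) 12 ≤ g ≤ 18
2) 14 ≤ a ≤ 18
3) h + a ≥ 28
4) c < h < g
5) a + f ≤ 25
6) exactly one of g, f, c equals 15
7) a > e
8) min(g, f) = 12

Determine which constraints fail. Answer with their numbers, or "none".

1) g = 15 lies in [12, 18]  ✔
2) a = 14 lies in [14, 18]  ✔
3) h + a = 14 + 14 = 28; 28 ≥ 28  ✔
4) values 3 < 14 < 15  ✔
5) a + f = 14 + 12 = 26; 26 > 25, bound 25 not met  ✘
6) g=15, f=12, c=3; 1 of them equals 15  ✔
7) a = 14, e = 8; 14 > 8  ✔
8) min(15, 12) = 12  ✔

No — constraint 5 is not satisfied.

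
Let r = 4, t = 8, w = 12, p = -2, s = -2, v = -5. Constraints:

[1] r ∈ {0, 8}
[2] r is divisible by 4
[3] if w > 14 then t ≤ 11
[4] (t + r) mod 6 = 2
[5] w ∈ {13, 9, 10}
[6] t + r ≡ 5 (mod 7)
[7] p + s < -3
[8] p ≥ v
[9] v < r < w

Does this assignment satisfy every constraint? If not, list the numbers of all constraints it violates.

No — constraints 1, 4, and 5 are not satisfied.

[1] r = 4 is not in {0, 8} — violated.
[2] 4 / 4 = 1, so 4 divides 4 — OK.
[3] w = 12, not > 14; antecedent false, conditional vacuously true — OK.
[4] t + r = 12; 12 mod 6 = 0, not 2 — violated.
[5] w = 12 is not in {13, 9, 10} — violated.
[6] t + r = 12; 12 mod 7 = 5 — OK.
[7] p + s = -2 + (-2) = -4; -4 < -3 — OK.
[8] p = -2, v = -5; -2 ≥ -5 — OK.
[9] values -5 < 4 < 12 — OK.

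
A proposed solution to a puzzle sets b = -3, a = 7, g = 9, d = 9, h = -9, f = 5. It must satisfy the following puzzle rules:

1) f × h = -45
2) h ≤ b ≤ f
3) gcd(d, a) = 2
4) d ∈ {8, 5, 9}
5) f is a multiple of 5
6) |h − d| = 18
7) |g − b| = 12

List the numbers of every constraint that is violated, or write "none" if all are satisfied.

Violated: 3.

1) f × h = 5 × (-9) = -45  ✓
2) values -9 ≤ -3 ≤ 5  ✓
3) gcd(9, 7) = 1, not 2  ✗
4) d = 9 is in {8, 5, 9}  ✓
5) 5 / 5 = 1, so 5 divides 5  ✓
6) |-9 − 9| = 18  ✓
7) |9 − (-3)| = 12  ✓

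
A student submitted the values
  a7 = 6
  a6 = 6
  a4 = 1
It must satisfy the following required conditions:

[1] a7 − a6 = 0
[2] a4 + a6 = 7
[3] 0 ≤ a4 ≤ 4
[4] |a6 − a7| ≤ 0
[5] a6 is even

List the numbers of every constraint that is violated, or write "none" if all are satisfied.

[1] a7 − a6 = 6 − 6 = 0 — holds.
[2] a4 + a6 = 1 + 6 = 7 — holds.
[3] a4 = 1 lies in [0, 4] — holds.
[4] |6 − 6| = 0; 0 ≤ 0 — holds.
[5] a6 = 6 is even — holds.

Yes — all constraints hold.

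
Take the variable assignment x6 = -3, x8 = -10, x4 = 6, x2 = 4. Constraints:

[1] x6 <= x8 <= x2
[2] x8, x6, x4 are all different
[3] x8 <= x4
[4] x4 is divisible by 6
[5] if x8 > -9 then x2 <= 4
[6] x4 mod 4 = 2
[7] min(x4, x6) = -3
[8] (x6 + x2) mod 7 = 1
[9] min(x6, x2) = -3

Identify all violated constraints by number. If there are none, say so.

Constraint 1 does not hold.

[1] values -3, -10, 4; x6 = -3 is not <= x8 = -10  ✘
[2] values -10, -3, 6 are pairwise distinct  ✔
[3] x8 = -10, x4 = 6; -10 ≤ 6  ✔
[4] 6 / 6 = 1, so 6 divides 6  ✔
[5] x8 = -10, not > -9; antecedent false, conditional vacuously true  ✔
[6] 6 mod 4 = 2  ✔
[7] min(6, -3) = -3  ✔
[8] x6 + x2 = 1; 1 mod 7 = 1  ✔
[9] min(-3, 4) = -3  ✔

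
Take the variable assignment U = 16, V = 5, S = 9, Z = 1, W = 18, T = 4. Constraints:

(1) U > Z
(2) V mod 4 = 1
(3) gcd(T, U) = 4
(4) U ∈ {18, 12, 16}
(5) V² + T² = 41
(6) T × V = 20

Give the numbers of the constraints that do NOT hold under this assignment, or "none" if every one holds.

None — every constraint holds.

(1) U = 16, Z = 1; 16 > 1  OK
(2) 5 mod 4 = 1  OK
(3) gcd(4, 16) = 4  OK
(4) U = 16 is in {18, 12, 16}  OK
(5) V² + T² = 5² + 4² = 25 + 16 = 41  OK
(6) T × V = 4 × 5 = 20  OK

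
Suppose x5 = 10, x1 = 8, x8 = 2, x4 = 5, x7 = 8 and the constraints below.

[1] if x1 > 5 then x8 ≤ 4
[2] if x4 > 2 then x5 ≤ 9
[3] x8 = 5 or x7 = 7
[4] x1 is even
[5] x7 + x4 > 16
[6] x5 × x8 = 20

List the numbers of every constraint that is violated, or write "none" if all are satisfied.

[1] x1 = 8 > 5, so we need x8 ≤ 4; x8 = 2 ≤ 4 — holds.
[2] x4 = 5 > 2, so we need x5 ≤ 9; but x5 = 10 > 9 — does not hold.
[3] x8 = 2 ≠ 5 and x7 = 8 ≠ 7; both disjuncts false — does not hold.
[4] x1 = 8 is even — holds.
[5] x7 + x4 = 8 + 5 = 13; 13 ≤ 16, bound 16 not met — does not hold.
[6] x5 × x8 = 10 × 2 = 20 — holds.

Constraints 2, 3, and 5 are violated.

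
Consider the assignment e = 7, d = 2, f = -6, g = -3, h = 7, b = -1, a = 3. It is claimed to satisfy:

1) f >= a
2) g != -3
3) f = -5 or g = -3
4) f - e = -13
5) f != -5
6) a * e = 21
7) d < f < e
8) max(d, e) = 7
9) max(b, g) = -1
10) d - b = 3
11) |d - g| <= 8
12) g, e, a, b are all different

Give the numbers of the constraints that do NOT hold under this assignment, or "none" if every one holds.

1) f = -6, a = 3; -6 < 3 (want ≥)  fails
2) g = -3, but -3 is required to differ  fails
3) f = -6 ≠ -5, but g = -3 = -3 (second disjunct)  holds
4) f - e = -6 - 7 = -13  holds
5) f = -6, and -6 ≠ -5  holds
6) a * e = 3 * 7 = 21  holds
7) values 2, -6, 7; d = 2 is not < f = -6  fails
8) max(2, 7) = 7  holds
9) max(-1, -3) = -1  holds
10) d - b = 2 - (-1) = 3  holds
11) |2 - (-3)| = 5; 5 ≤ 8  holds
12) values -3, 7, 3, -1 are pairwise distinct  holds

Violated: 1, 2, 7.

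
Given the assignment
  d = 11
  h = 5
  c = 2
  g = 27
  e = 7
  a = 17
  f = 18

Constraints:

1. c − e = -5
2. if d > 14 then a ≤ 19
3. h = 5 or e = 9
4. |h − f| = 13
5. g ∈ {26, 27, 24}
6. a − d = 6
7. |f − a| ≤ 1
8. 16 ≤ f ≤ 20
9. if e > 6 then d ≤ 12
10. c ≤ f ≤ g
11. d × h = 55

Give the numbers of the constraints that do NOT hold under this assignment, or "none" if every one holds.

No violations.

1. c − e = 2 − 7 = -5 — satisfied.
2. d = 11, not > 14; antecedent false, conditional vacuously true — satisfied.
3. h = 5 = 5 (first disjunct) — satisfied.
4. |5 − 18| = 13 — satisfied.
5. g = 27 is in {26, 27, 24} — satisfied.
6. a − d = 17 − 11 = 6 — satisfied.
7. |18 − 17| = 1; 1 ≤ 1 — satisfied.
8. f = 18 lies in [16, 20] — satisfied.
9. e = 7 > 6, so we need d ≤ 12; d = 11 ≤ 12 — satisfied.
10. values 2 ≤ 18 ≤ 27 — satisfied.
11. d × h = 11 × 5 = 55 — satisfied.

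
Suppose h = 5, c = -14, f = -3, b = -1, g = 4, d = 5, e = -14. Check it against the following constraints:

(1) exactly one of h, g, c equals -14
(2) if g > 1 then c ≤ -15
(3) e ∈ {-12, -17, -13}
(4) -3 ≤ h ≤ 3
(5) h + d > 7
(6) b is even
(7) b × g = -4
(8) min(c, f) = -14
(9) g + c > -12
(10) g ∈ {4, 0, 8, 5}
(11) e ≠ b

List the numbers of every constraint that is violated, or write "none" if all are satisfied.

Violated: 2, 3, 4, 6.

(1) h=5, g=4, c=-14; 1 of them equals -14  holds
(2) g = 4 > 1, so we need c ≤ -15; but c = -14 > -15  fails
(3) e = -14 is not in {-12, -17, -13}  fails
(4) h = 5 is outside [-3, 3]  fails
(5) h + d = 5 + 5 = 10; 10 > 7  holds
(6) b = -1 is odd  fails
(7) b × g = -1 × 4 = -4  holds
(8) min(-14, -3) = -14  holds
(9) g + c = 4 + (-14) = -10; -10 > -12  holds
(10) g = 4 is in {4, 0, 8, 5}  holds
(11) e = -14, b = -1; distinct  holds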